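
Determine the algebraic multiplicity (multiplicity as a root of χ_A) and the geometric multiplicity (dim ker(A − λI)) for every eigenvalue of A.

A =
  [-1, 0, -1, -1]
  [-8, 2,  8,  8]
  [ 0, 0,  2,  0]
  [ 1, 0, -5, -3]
λ = -2: alg = 2, geom = 1; λ = 2: alg = 2, geom = 2

Step 1 — factor the characteristic polynomial to read off the algebraic multiplicities:
  χ_A(x) = (x - 2)^2*(x + 2)^2

Step 2 — compute geometric multiplicities via the rank-nullity identity g(λ) = n − rank(A − λI):
  rank(A − (-2)·I) = 3, so dim ker(A − (-2)·I) = n − 3 = 1
  rank(A − (2)·I) = 2, so dim ker(A − (2)·I) = n − 2 = 2

Summary:
  λ = -2: algebraic multiplicity = 2, geometric multiplicity = 1
  λ = 2: algebraic multiplicity = 2, geometric multiplicity = 2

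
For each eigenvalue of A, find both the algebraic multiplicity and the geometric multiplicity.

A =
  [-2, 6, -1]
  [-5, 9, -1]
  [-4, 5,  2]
λ = 3: alg = 3, geom = 1

Step 1 — factor the characteristic polynomial to read off the algebraic multiplicities:
  χ_A(x) = (x - 3)^3

Step 2 — compute geometric multiplicities via the rank-nullity identity g(λ) = n − rank(A − λI):
  rank(A − (3)·I) = 2, so dim ker(A − (3)·I) = n − 2 = 1

Summary:
  λ = 3: algebraic multiplicity = 3, geometric multiplicity = 1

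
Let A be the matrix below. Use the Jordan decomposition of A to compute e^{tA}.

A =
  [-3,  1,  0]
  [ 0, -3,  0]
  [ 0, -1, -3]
e^{tA} =
  [exp(-3*t), t*exp(-3*t), 0]
  [0, exp(-3*t), 0]
  [0, -t*exp(-3*t), exp(-3*t)]

Strategy: write A = P · J · P⁻¹ where J is a Jordan canonical form, so e^{tA} = P · e^{tJ} · P⁻¹, and e^{tJ} can be computed block-by-block.

A has Jordan form
J =
  [-3,  1,  0]
  [ 0, -3,  0]
  [ 0,  0, -3]
(up to reordering of blocks).

Per-block formulas:
  For a 1×1 block at λ = -3: exp(t · [-3]) = [e^(-3t)].
  For a 2×2 Jordan block J_2(-3): exp(t · J_2(-3)) = e^(-3t)·(I + t·N), where N is the 2×2 nilpotent shift.

After assembling e^{tJ} and conjugating by P, we get:

e^{tA} =
  [exp(-3*t), t*exp(-3*t), 0]
  [0, exp(-3*t), 0]
  [0, -t*exp(-3*t), exp(-3*t)]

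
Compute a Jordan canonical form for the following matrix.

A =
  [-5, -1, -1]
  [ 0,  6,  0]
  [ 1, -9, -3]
J_2(-4) ⊕ J_1(6)

The characteristic polynomial is
  det(x·I − A) = x^3 + 2*x^2 - 32*x - 96 = (x - 6)*(x + 4)^2

Eigenvalues and multiplicities (the geometric multiplicity of λ is n − rank(A − λI), which equals the number of Jordan blocks for λ):
  λ = -4: algebraic multiplicity = 2, geometric multiplicity = 1
  λ = 6: algebraic multiplicity = 1, geometric multiplicity = 1

Determining the block sizes for each eigenvalue:
  λ = -4: one block (gm = 1), so the single block has size am = 2 → block sizes [2]
  λ = 6: one block (gm = 1), so the single block has size am = 1 → block sizes [1]

Assembling the blocks gives a Jordan form
J =
  [-4,  1, 0]
  [ 0, -4, 0]
  [ 0,  0, 6]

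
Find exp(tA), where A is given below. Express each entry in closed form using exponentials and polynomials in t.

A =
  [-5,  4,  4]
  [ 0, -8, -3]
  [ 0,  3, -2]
e^{tA} =
  [exp(-5*t), 4*t*exp(-5*t), 4*t*exp(-5*t)]
  [0, -3*t*exp(-5*t) + exp(-5*t), -3*t*exp(-5*t)]
  [0, 3*t*exp(-5*t), 3*t*exp(-5*t) + exp(-5*t)]

Strategy: write A = P · J · P⁻¹ where J is a Jordan canonical form, so e^{tA} = P · e^{tJ} · P⁻¹, and e^{tJ} can be computed block-by-block.

A has Jordan form
J =
  [-5,  1,  0]
  [ 0, -5,  0]
  [ 0,  0, -5]
(up to reordering of blocks).

Per-block formulas:
  For a 1×1 block at λ = -5: exp(t · [-5]) = [e^(-5t)].
  For a 2×2 Jordan block J_2(-5): exp(t · J_2(-5)) = e^(-5t)·(I + t·N), where N is the 2×2 nilpotent shift.

After assembling e^{tJ} and conjugating by P, we get:

e^{tA} =
  [exp(-5*t), 4*t*exp(-5*t), 4*t*exp(-5*t)]
  [0, -3*t*exp(-5*t) + exp(-5*t), -3*t*exp(-5*t)]
  [0, 3*t*exp(-5*t), 3*t*exp(-5*t) + exp(-5*t)]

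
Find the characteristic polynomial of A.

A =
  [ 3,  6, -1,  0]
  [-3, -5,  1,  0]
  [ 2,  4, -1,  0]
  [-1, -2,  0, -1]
x^4 + 4*x^3 + 6*x^2 + 4*x + 1

Expanding det(x·I − A) (e.g. by cofactor expansion or by noting that A is similar to its Jordan form J, which has the same characteristic polynomial as A) gives
  χ_A(x) = x^4 + 4*x^3 + 6*x^2 + 4*x + 1
which factors as (x + 1)^4. The eigenvalues (with algebraic multiplicities) are λ = -1 with multiplicity 4.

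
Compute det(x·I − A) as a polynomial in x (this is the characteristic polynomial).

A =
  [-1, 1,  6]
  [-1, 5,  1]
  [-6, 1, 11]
x^3 - 15*x^2 + 75*x - 125

Expanding det(x·I − A) (e.g. by cofactor expansion or by noting that A is similar to its Jordan form J, which has the same characteristic polynomial as A) gives
  χ_A(x) = x^3 - 15*x^2 + 75*x - 125
which factors as (x - 5)^3. The eigenvalues (with algebraic multiplicities) are λ = 5 with multiplicity 3.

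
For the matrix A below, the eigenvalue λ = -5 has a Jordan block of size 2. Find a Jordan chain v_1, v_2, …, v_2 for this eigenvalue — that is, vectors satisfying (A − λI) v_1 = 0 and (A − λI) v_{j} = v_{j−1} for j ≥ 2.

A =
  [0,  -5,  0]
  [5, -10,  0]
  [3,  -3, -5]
A Jordan chain for λ = -5 of length 2:
v_1 = (5, 5, 3)ᵀ
v_2 = (1, 0, 0)ᵀ

Let N = A − (-5)·I. We want v_2 with N^2 v_2 = 0 but N^1 v_2 ≠ 0; then v_{j-1} := N · v_j for j = 2, …, 2.

Pick v_2 = (1, 0, 0)ᵀ.
Then v_1 = N · v_2 = (5, 5, 3)ᵀ.

Sanity check: (A − (-5)·I) v_1 = (0, 0, 0)ᵀ = 0. ✓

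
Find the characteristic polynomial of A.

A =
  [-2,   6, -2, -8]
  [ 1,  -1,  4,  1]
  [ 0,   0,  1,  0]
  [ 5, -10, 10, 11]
x^4 - 9*x^3 + 21*x^2 - 19*x + 6

Expanding det(x·I − A) (e.g. by cofactor expansion or by noting that A is similar to its Jordan form J, which has the same characteristic polynomial as A) gives
  χ_A(x) = x^4 - 9*x^3 + 21*x^2 - 19*x + 6
which factors as (x - 6)*(x - 1)^3. The eigenvalues (with algebraic multiplicities) are λ = 1 with multiplicity 3, λ = 6 with multiplicity 1.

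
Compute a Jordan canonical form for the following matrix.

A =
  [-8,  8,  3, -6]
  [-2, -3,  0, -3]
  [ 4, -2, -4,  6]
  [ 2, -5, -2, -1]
J_2(-4) ⊕ J_2(-4)

The characteristic polynomial is
  det(x·I − A) = x^4 + 16*x^3 + 96*x^2 + 256*x + 256 = (x + 4)^4

Eigenvalues and multiplicities (the geometric multiplicity of λ is n − rank(A − λI), which equals the number of Jordan blocks for λ):
  λ = -4: algebraic multiplicity = 4, geometric multiplicity = 2

Determining the block sizes for each eigenvalue:
  λ = -4: with am = 4 and gm = 2, the partition is not yet determined (e.g. several partitions of 4 into 2 parts exist). Let N = A − (-4)·I. Computing rank(N^1) = 2, rank(N^2) = 0; the number of blocks of size ≥ j is rank(N^{j−1}) − rank(N^j), giving [2, 2]. So we have 2 block(s) of size 2 → block sizes [2, 2]

Assembling the blocks gives a Jordan form
J =
  [-4,  1,  0,  0]
  [ 0, -4,  0,  0]
  [ 0,  0, -4,  1]
  [ 0,  0,  0, -4]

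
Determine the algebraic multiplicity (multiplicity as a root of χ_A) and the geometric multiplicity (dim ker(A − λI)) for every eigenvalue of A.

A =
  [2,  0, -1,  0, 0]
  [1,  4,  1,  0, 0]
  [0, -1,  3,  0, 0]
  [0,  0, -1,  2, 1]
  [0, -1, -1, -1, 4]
λ = 3: alg = 5, geom = 2

Step 1 — factor the characteristic polynomial to read off the algebraic multiplicities:
  χ_A(x) = (x - 3)^5

Step 2 — compute geometric multiplicities via the rank-nullity identity g(λ) = n − rank(A − λI):
  rank(A − (3)·I) = 3, so dim ker(A − (3)·I) = n − 3 = 2

Summary:
  λ = 3: algebraic multiplicity = 5, geometric multiplicity = 2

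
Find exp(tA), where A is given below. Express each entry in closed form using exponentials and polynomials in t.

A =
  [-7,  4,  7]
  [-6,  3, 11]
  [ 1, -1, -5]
e^{tA} =
  [-t^2*exp(-3*t)/2 - 4*t*exp(-3*t) + exp(-3*t), t^2*exp(-3*t)/2 + 4*t*exp(-3*t), t^2*exp(-3*t) + 7*t*exp(-3*t)]
  [-t^2*exp(-3*t)/2 - 6*t*exp(-3*t), t^2*exp(-3*t)/2 + 6*t*exp(-3*t) + exp(-3*t), t^2*exp(-3*t) + 11*t*exp(-3*t)]
  [t*exp(-3*t), -t*exp(-3*t), -2*t*exp(-3*t) + exp(-3*t)]

Strategy: write A = P · J · P⁻¹ where J is a Jordan canonical form, so e^{tA} = P · e^{tJ} · P⁻¹, and e^{tJ} can be computed block-by-block.

A has Jordan form
J =
  [-3,  1,  0]
  [ 0, -3,  1]
  [ 0,  0, -3]
(up to reordering of blocks).

Per-block formulas:
  For a 3×3 Jordan block J_3(-3): exp(t · J_3(-3)) = e^(-3t)·(I + t·N + (t^2/2)·N^2), where N is the 3×3 nilpotent shift.

After assembling e^{tJ} and conjugating by P, we get:

e^{tA} =
  [-t^2*exp(-3*t)/2 - 4*t*exp(-3*t) + exp(-3*t), t^2*exp(-3*t)/2 + 4*t*exp(-3*t), t^2*exp(-3*t) + 7*t*exp(-3*t)]
  [-t^2*exp(-3*t)/2 - 6*t*exp(-3*t), t^2*exp(-3*t)/2 + 6*t*exp(-3*t) + exp(-3*t), t^2*exp(-3*t) + 11*t*exp(-3*t)]
  [t*exp(-3*t), -t*exp(-3*t), -2*t*exp(-3*t) + exp(-3*t)]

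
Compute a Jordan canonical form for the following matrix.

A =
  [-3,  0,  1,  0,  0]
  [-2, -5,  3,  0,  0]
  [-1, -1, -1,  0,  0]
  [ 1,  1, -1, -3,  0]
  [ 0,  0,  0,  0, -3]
J_3(-3) ⊕ J_1(-3) ⊕ J_1(-3)

The characteristic polynomial is
  det(x·I − A) = x^5 + 15*x^4 + 90*x^3 + 270*x^2 + 405*x + 243 = (x + 3)^5

Eigenvalues and multiplicities (the geometric multiplicity of λ is n − rank(A − λI), which equals the number of Jordan blocks for λ):
  λ = -3: algebraic multiplicity = 5, geometric multiplicity = 3

Determining the block sizes for each eigenvalue:
  λ = -3: with am = 5 and gm = 3, the partition is not yet determined (e.g. several partitions of 5 into 3 parts exist). Let N = A − (-3)·I. Computing rank(N^1) = 2, rank(N^2) = 1, rank(N^3) = 0; the number of blocks of size ≥ j is rank(N^{j−1}) − rank(N^j), giving [3, 1, 1]. So we have 1 block(s) of size 3, 2 block(s) of size 1 → block sizes [3, 1, 1]

Assembling the blocks gives a Jordan form
J =
  [-3,  1,  0,  0,  0]
  [ 0, -3,  1,  0,  0]
  [ 0,  0, -3,  0,  0]
  [ 0,  0,  0, -3,  0]
  [ 0,  0,  0,  0, -3]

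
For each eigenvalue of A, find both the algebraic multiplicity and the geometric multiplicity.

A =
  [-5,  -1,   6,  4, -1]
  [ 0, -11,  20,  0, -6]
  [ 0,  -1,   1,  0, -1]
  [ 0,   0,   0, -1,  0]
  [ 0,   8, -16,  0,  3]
λ = -5: alg = 2, geom = 2; λ = -1: alg = 3, geom = 2

Step 1 — factor the characteristic polynomial to read off the algebraic multiplicities:
  χ_A(x) = (x + 1)^3*(x + 5)^2

Step 2 — compute geometric multiplicities via the rank-nullity identity g(λ) = n − rank(A − λI):
  rank(A − (-5)·I) = 3, so dim ker(A − (-5)·I) = n − 3 = 2
  rank(A − (-1)·I) = 3, so dim ker(A − (-1)·I) = n − 3 = 2

Summary:
  λ = -5: algebraic multiplicity = 2, geometric multiplicity = 2
  λ = -1: algebraic multiplicity = 3, geometric multiplicity = 2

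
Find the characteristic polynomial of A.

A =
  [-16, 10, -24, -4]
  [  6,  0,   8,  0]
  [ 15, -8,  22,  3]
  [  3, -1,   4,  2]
x^4 - 8*x^3 + 24*x^2 - 32*x + 16

Expanding det(x·I − A) (e.g. by cofactor expansion or by noting that A is similar to its Jordan form J, which has the same characteristic polynomial as A) gives
  χ_A(x) = x^4 - 8*x^3 + 24*x^2 - 32*x + 16
which factors as (x - 2)^4. The eigenvalues (with algebraic multiplicities) are λ = 2 with multiplicity 4.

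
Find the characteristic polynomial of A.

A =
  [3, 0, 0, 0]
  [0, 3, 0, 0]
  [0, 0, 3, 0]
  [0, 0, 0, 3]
x^4 - 12*x^3 + 54*x^2 - 108*x + 81

Expanding det(x·I − A) (e.g. by cofactor expansion or by noting that A is similar to its Jordan form J, which has the same characteristic polynomial as A) gives
  χ_A(x) = x^4 - 12*x^3 + 54*x^2 - 108*x + 81
which factors as (x - 3)^4. The eigenvalues (with algebraic multiplicities) are λ = 3 with multiplicity 4.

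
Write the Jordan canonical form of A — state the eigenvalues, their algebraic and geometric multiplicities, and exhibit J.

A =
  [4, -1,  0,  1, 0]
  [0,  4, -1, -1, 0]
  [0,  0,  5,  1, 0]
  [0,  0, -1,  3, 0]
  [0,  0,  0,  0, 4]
J_2(4) ⊕ J_2(4) ⊕ J_1(4)

The characteristic polynomial is
  det(x·I − A) = x^5 - 20*x^4 + 160*x^3 - 640*x^2 + 1280*x - 1024 = (x - 4)^5

Eigenvalues and multiplicities (the geometric multiplicity of λ is n − rank(A − λI), which equals the number of Jordan blocks for λ):
  λ = 4: algebraic multiplicity = 5, geometric multiplicity = 3

Determining the block sizes for each eigenvalue:
  λ = 4: with am = 5 and gm = 3, the partition is not yet determined (e.g. several partitions of 5 into 3 parts exist). Let N = A − (4)·I. Computing rank(N^1) = 2, rank(N^2) = 0; the number of blocks of size ≥ j is rank(N^{j−1}) − rank(N^j), giving [3, 2]. So we have 2 block(s) of size 2, 1 block(s) of size 1 → block sizes [2, 2, 1]

Assembling the blocks gives a Jordan form
J =
  [4, 1, 0, 0, 0]
  [0, 4, 0, 0, 0]
  [0, 0, 4, 1, 0]
  [0, 0, 0, 4, 0]
  [0, 0, 0, 0, 4]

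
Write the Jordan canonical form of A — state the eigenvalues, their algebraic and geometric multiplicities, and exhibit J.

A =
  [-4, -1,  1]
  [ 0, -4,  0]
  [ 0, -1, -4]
J_3(-4)

The characteristic polynomial is
  det(x·I − A) = x^3 + 12*x^2 + 48*x + 64 = (x + 4)^3

Eigenvalues and multiplicities (the geometric multiplicity of λ is n − rank(A − λI), which equals the number of Jordan blocks for λ):
  λ = -4: algebraic multiplicity = 3, geometric multiplicity = 1

Determining the block sizes for each eigenvalue:
  λ = -4: one block (gm = 1), so the single block has size am = 3 → block sizes [3]

Assembling the blocks gives a Jordan form
J =
  [-4,  1,  0]
  [ 0, -4,  1]
  [ 0,  0, -4]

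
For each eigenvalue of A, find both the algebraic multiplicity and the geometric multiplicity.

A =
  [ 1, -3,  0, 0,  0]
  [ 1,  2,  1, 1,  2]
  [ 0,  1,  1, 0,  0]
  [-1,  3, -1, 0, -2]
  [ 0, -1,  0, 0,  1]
λ = 1: alg = 5, geom = 3

Step 1 — factor the characteristic polynomial to read off the algebraic multiplicities:
  χ_A(x) = (x - 1)^5

Step 2 — compute geometric multiplicities via the rank-nullity identity g(λ) = n − rank(A − λI):
  rank(A − (1)·I) = 2, so dim ker(A − (1)·I) = n − 2 = 3

Summary:
  λ = 1: algebraic multiplicity = 5, geometric multiplicity = 3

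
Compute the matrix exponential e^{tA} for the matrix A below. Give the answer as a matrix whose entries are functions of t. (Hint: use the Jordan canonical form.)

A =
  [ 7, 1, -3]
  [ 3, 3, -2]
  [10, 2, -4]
e^{tA} =
  [-t^2*exp(2*t) + 5*t*exp(2*t) + exp(2*t), t*exp(2*t), t^2*exp(2*t)/2 - 3*t*exp(2*t)]
  [-t^2*exp(2*t) + 3*t*exp(2*t), t*exp(2*t) + exp(2*t), t^2*exp(2*t)/2 - 2*t*exp(2*t)]
  [-2*t^2*exp(2*t) + 10*t*exp(2*t), 2*t*exp(2*t), t^2*exp(2*t) - 6*t*exp(2*t) + exp(2*t)]

Strategy: write A = P · J · P⁻¹ where J is a Jordan canonical form, so e^{tA} = P · e^{tJ} · P⁻¹, and e^{tJ} can be computed block-by-block.

A has Jordan form
J =
  [2, 1, 0]
  [0, 2, 1]
  [0, 0, 2]
(up to reordering of blocks).

Per-block formulas:
  For a 3×3 Jordan block J_3(2): exp(t · J_3(2)) = e^(2t)·(I + t·N + (t^2/2)·N^2), where N is the 3×3 nilpotent shift.

After assembling e^{tJ} and conjugating by P, we get:

e^{tA} =
  [-t^2*exp(2*t) + 5*t*exp(2*t) + exp(2*t), t*exp(2*t), t^2*exp(2*t)/2 - 3*t*exp(2*t)]
  [-t^2*exp(2*t) + 3*t*exp(2*t), t*exp(2*t) + exp(2*t), t^2*exp(2*t)/2 - 2*t*exp(2*t)]
  [-2*t^2*exp(2*t) + 10*t*exp(2*t), 2*t*exp(2*t), t^2*exp(2*t) - 6*t*exp(2*t) + exp(2*t)]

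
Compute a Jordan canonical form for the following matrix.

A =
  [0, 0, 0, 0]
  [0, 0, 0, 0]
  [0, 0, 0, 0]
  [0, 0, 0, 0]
J_1(0) ⊕ J_1(0) ⊕ J_1(0) ⊕ J_1(0)

The characteristic polynomial is
  det(x·I − A) = x^4

Eigenvalues and multiplicities (the geometric multiplicity of λ is n − rank(A − λI), which equals the number of Jordan blocks for λ):
  λ = 0: algebraic multiplicity = 4, geometric multiplicity = 4

Determining the block sizes for each eigenvalue:
  λ = 0: gm = am = 4, so every block has size 1 → block sizes [1, 1, 1, 1]

Assembling the blocks gives a Jordan form
J =
  [0, 0, 0, 0]
  [0, 0, 0, 0]
  [0, 0, 0, 0]
  [0, 0, 0, 0]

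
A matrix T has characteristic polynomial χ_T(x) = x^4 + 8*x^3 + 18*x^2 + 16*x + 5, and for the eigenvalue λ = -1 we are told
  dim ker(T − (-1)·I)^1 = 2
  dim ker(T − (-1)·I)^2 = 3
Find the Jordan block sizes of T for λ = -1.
Block sizes for λ = -1: [2, 1]

From the dimensions of kernels of powers, the number of Jordan blocks of size at least j is d_j − d_{j−1} where d_j = dim ker(N^j) (with d_0 = 0). Computing the differences gives [2, 1].
The number of blocks of size exactly k is (#blocks of size ≥ k) − (#blocks of size ≥ k + 1), so the partition is: 1 block(s) of size 1, 1 block(s) of size 2.
In nonincreasing order the block sizes are [2, 1].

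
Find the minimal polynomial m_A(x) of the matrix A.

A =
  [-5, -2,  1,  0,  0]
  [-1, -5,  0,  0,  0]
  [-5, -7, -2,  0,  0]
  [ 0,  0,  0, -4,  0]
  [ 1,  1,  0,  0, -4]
x^3 + 12*x^2 + 48*x + 64

The characteristic polynomial is χ_A(x) = (x + 4)^5, so the eigenvalues are known. The minimal polynomial is
  m_A(x) = Π_λ (x − λ)^{k_λ}
where k_λ is the size of the *largest* Jordan block for λ (equivalently, the smallest k with (A − λI)^k v = 0 for every generalised eigenvector v of λ).

  λ = -4: largest Jordan block has size 3, contributing (x + 4)^3

So m_A(x) = (x + 4)^3 = x^3 + 12*x^2 + 48*x + 64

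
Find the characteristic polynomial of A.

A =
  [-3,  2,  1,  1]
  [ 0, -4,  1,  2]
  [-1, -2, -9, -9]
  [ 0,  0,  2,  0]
x^4 + 16*x^3 + 96*x^2 + 256*x + 256

Expanding det(x·I − A) (e.g. by cofactor expansion or by noting that A is similar to its Jordan form J, which has the same characteristic polynomial as A) gives
  χ_A(x) = x^4 + 16*x^3 + 96*x^2 + 256*x + 256
which factors as (x + 4)^4. The eigenvalues (with algebraic multiplicities) are λ = -4 with multiplicity 4.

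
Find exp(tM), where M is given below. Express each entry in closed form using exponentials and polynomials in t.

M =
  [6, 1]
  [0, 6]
e^{tM} =
  [exp(6*t), t*exp(6*t)]
  [0, exp(6*t)]

Strategy: write M = P · J · P⁻¹ where J is a Jordan canonical form, so e^{tM} = P · e^{tJ} · P⁻¹, and e^{tJ} can be computed block-by-block.

M has Jordan form
J =
  [6, 1]
  [0, 6]
(up to reordering of blocks).

Per-block formulas:
  For a 2×2 Jordan block J_2(6): exp(t · J_2(6)) = e^(6t)·(I + t·N), where N is the 2×2 nilpotent shift.

After assembling e^{tJ} and conjugating by P, we get:

e^{tM} =
  [exp(6*t), t*exp(6*t)]
  [0, exp(6*t)]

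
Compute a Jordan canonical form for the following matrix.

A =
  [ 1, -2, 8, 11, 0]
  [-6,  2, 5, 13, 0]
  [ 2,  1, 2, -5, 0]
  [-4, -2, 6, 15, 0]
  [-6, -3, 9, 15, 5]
J_2(5) ⊕ J_2(5) ⊕ J_1(5)

The characteristic polynomial is
  det(x·I − A) = x^5 - 25*x^4 + 250*x^3 - 1250*x^2 + 3125*x - 3125 = (x - 5)^5

Eigenvalues and multiplicities (the geometric multiplicity of λ is n − rank(A − λI), which equals the number of Jordan blocks for λ):
  λ = 5: algebraic multiplicity = 5, geometric multiplicity = 3

Determining the block sizes for each eigenvalue:
  λ = 5: with am = 5 and gm = 3, the partition is not yet determined (e.g. several partitions of 5 into 3 parts exist). Let N = A − (5)·I. Computing rank(N^1) = 2, rank(N^2) = 0; the number of blocks of size ≥ j is rank(N^{j−1}) − rank(N^j), giving [3, 2]. So we have 2 block(s) of size 2, 1 block(s) of size 1 → block sizes [2, 2, 1]

Assembling the blocks gives a Jordan form
J =
  [5, 1, 0, 0, 0]
  [0, 5, 0, 0, 0]
  [0, 0, 5, 1, 0]
  [0, 0, 0, 5, 0]
  [0, 0, 0, 0, 5]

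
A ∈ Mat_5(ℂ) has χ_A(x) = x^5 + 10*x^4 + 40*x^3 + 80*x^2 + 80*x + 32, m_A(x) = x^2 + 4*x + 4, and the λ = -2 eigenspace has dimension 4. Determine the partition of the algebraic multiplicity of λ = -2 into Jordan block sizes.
Block sizes for λ = -2: [2, 1, 1, 1]

Step 1 — from the characteristic polynomial, algebraic multiplicity of λ = -2 is 5. From dim ker(A − (-2)·I) = 4, there are exactly 4 Jordan blocks for λ = -2.
Step 2 — from the minimal polynomial, the factor (x + 2)^2 tells us the largest block for λ = -2 has size 2.
Step 3 — with total size 5, 4 blocks, and largest block 2, the block sizes (in nonincreasing order) are [2, 1, 1, 1].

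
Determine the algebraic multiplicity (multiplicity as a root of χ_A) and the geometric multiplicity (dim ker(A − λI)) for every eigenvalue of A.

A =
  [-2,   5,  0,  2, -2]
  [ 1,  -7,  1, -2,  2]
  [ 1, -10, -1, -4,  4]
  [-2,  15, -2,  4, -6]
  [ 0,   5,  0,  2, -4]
λ = -2: alg = 5, geom = 3

Step 1 — factor the characteristic polynomial to read off the algebraic multiplicities:
  χ_A(x) = (x + 2)^5

Step 2 — compute geometric multiplicities via the rank-nullity identity g(λ) = n − rank(A − λI):
  rank(A − (-2)·I) = 2, so dim ker(A − (-2)·I) = n − 2 = 3

Summary:
  λ = -2: algebraic multiplicity = 5, geometric multiplicity = 3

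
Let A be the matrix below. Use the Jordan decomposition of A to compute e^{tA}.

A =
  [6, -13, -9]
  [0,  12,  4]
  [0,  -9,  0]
e^{tA} =
  [exp(6*t), 3*t^2*exp(6*t)/2 - 13*t*exp(6*t), t^2*exp(6*t) - 9*t*exp(6*t)]
  [0, 6*t*exp(6*t) + exp(6*t), 4*t*exp(6*t)]
  [0, -9*t*exp(6*t), -6*t*exp(6*t) + exp(6*t)]

Strategy: write A = P · J · P⁻¹ where J is a Jordan canonical form, so e^{tA} = P · e^{tJ} · P⁻¹, and e^{tJ} can be computed block-by-block.

A has Jordan form
J =
  [6, 1, 0]
  [0, 6, 1]
  [0, 0, 6]
(up to reordering of blocks).

Per-block formulas:
  For a 3×3 Jordan block J_3(6): exp(t · J_3(6)) = e^(6t)·(I + t·N + (t^2/2)·N^2), where N is the 3×3 nilpotent shift.

After assembling e^{tJ} and conjugating by P, we get:

e^{tA} =
  [exp(6*t), 3*t^2*exp(6*t)/2 - 13*t*exp(6*t), t^2*exp(6*t) - 9*t*exp(6*t)]
  [0, 6*t*exp(6*t) + exp(6*t), 4*t*exp(6*t)]
  [0, -9*t*exp(6*t), -6*t*exp(6*t) + exp(6*t)]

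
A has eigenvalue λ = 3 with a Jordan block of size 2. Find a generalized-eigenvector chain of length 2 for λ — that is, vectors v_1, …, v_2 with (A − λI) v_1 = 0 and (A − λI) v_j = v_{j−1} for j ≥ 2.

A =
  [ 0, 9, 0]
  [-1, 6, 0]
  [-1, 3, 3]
A Jordan chain for λ = 3 of length 2:
v_1 = (-3, -1, -1)ᵀ
v_2 = (1, 0, 0)ᵀ

Let N = A − (3)·I. We want v_2 with N^2 v_2 = 0 but N^1 v_2 ≠ 0; then v_{j-1} := N · v_j for j = 2, …, 2.

Pick v_2 = (1, 0, 0)ᵀ.
Then v_1 = N · v_2 = (-3, -1, -1)ᵀ.

Sanity check: (A − (3)·I) v_1 = (0, 0, 0)ᵀ = 0. ✓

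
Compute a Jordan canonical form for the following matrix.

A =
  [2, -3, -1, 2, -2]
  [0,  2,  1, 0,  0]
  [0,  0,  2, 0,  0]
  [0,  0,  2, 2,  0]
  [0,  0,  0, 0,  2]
J_3(2) ⊕ J_1(2) ⊕ J_1(2)

The characteristic polynomial is
  det(x·I − A) = x^5 - 10*x^4 + 40*x^3 - 80*x^2 + 80*x - 32 = (x - 2)^5

Eigenvalues and multiplicities (the geometric multiplicity of λ is n − rank(A − λI), which equals the number of Jordan blocks for λ):
  λ = 2: algebraic multiplicity = 5, geometric multiplicity = 3

Determining the block sizes for each eigenvalue:
  λ = 2: with am = 5 and gm = 3, the partition is not yet determined (e.g. several partitions of 5 into 3 parts exist). Let N = A − (2)·I. Computing rank(N^1) = 2, rank(N^2) = 1, rank(N^3) = 0; the number of blocks of size ≥ j is rank(N^{j−1}) − rank(N^j), giving [3, 1, 1]. So we have 1 block(s) of size 3, 2 block(s) of size 1 → block sizes [3, 1, 1]

Assembling the blocks gives a Jordan form
J =
  [2, 1, 0, 0, 0]
  [0, 2, 1, 0, 0]
  [0, 0, 2, 0, 0]
  [0, 0, 0, 2, 0]
  [0, 0, 0, 0, 2]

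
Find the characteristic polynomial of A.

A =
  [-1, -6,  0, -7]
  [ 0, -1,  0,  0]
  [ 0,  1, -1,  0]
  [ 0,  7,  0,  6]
x^4 - 3*x^3 - 15*x^2 - 17*x - 6

Expanding det(x·I − A) (e.g. by cofactor expansion or by noting that A is similar to its Jordan form J, which has the same characteristic polynomial as A) gives
  χ_A(x) = x^4 - 3*x^3 - 15*x^2 - 17*x - 6
which factors as (x - 6)*(x + 1)^3. The eigenvalues (with algebraic multiplicities) are λ = -1 with multiplicity 3, λ = 6 with multiplicity 1.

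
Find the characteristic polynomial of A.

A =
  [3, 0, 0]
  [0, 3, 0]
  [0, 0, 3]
x^3 - 9*x^2 + 27*x - 27

Expanding det(x·I − A) (e.g. by cofactor expansion or by noting that A is similar to its Jordan form J, which has the same characteristic polynomial as A) gives
  χ_A(x) = x^3 - 9*x^2 + 27*x - 27
which factors as (x - 3)^3. The eigenvalues (with algebraic multiplicities) are λ = 3 with multiplicity 3.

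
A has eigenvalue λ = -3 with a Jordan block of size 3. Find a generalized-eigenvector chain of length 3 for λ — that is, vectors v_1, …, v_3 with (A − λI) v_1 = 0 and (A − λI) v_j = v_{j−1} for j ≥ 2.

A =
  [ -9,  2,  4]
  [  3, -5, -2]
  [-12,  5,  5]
A Jordan chain for λ = -3 of length 3:
v_1 = (-6, 0, -9)ᵀ
v_2 = (-6, 3, -12)ᵀ
v_3 = (1, 0, 0)ᵀ

Let N = A − (-3)·I. We want v_3 with N^3 v_3 = 0 but N^2 v_3 ≠ 0; then v_{j-1} := N · v_j for j = 3, …, 2.

Pick v_3 = (1, 0, 0)ᵀ.
Then v_2 = N · v_3 = (-6, 3, -12)ᵀ.
Then v_1 = N · v_2 = (-6, 0, -9)ᵀ.

Sanity check: (A − (-3)·I) v_1 = (0, 0, 0)ᵀ = 0. ✓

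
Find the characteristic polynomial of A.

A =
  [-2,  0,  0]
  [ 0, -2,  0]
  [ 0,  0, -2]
x^3 + 6*x^2 + 12*x + 8

Expanding det(x·I − A) (e.g. by cofactor expansion or by noting that A is similar to its Jordan form J, which has the same characteristic polynomial as A) gives
  χ_A(x) = x^3 + 6*x^2 + 12*x + 8
which factors as (x + 2)^3. The eigenvalues (with algebraic multiplicities) are λ = -2 with multiplicity 3.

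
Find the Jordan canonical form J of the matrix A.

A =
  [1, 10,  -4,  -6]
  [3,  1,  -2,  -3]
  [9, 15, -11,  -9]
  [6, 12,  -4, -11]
J_3(-5) ⊕ J_1(-5)

The characteristic polynomial is
  det(x·I − A) = x^4 + 20*x^3 + 150*x^2 + 500*x + 625 = (x + 5)^4

Eigenvalues and multiplicities (the geometric multiplicity of λ is n − rank(A − λI), which equals the number of Jordan blocks for λ):
  λ = -5: algebraic multiplicity = 4, geometric multiplicity = 2

Determining the block sizes for each eigenvalue:
  λ = -5: with am = 4 and gm = 2, the partition is not yet determined (e.g. several partitions of 4 into 2 parts exist). Let N = A − (-5)·I. Computing rank(N^1) = 2, rank(N^2) = 1, rank(N^3) = 0; the number of blocks of size ≥ j is rank(N^{j−1}) − rank(N^j), giving [2, 1, 1]. So we have 1 block(s) of size 3, 1 block(s) of size 1 → block sizes [3, 1]

Assembling the blocks gives a Jordan form
J =
  [-5,  1,  0,  0]
  [ 0, -5,  1,  0]
  [ 0,  0, -5,  0]
  [ 0,  0,  0, -5]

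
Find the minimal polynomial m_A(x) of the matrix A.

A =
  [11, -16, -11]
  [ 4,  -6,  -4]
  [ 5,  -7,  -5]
x^3

The characteristic polynomial is χ_A(x) = x^3, so the eigenvalues are known. The minimal polynomial is
  m_A(x) = Π_λ (x − λ)^{k_λ}
where k_λ is the size of the *largest* Jordan block for λ (equivalently, the smallest k with (A − λI)^k v = 0 for every generalised eigenvector v of λ).

  λ = 0: largest Jordan block has size 3, contributing (x − 0)^3

So m_A(x) = x^3 = x^3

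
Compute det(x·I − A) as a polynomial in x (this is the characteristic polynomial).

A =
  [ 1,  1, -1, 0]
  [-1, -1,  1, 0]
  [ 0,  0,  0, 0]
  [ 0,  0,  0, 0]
x^4

Expanding det(x·I − A) (e.g. by cofactor expansion or by noting that A is similar to its Jordan form J, which has the same characteristic polynomial as A) gives
  χ_A(x) = x^4
which factors as x^4. The eigenvalues (with algebraic multiplicities) are λ = 0 with multiplicity 4.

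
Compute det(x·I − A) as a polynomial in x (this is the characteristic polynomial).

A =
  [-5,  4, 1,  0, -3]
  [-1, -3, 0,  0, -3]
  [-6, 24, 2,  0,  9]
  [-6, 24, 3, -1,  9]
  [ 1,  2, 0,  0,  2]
x^5 + 5*x^4 + 10*x^3 + 10*x^2 + 5*x + 1

Expanding det(x·I − A) (e.g. by cofactor expansion or by noting that A is similar to its Jordan form J, which has the same characteristic polynomial as A) gives
  χ_A(x) = x^5 + 5*x^4 + 10*x^3 + 10*x^2 + 5*x + 1
which factors as (x + 1)^5. The eigenvalues (with algebraic multiplicities) are λ = -1 with multiplicity 5.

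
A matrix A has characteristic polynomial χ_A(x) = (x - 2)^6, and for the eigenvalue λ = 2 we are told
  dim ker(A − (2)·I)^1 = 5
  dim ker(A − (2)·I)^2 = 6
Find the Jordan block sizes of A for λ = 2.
Block sizes for λ = 2: [2, 1, 1, 1, 1]

From the dimensions of kernels of powers, the number of Jordan blocks of size at least j is d_j − d_{j−1} where d_j = dim ker(N^j) (with d_0 = 0). Computing the differences gives [5, 1].
The number of blocks of size exactly k is (#blocks of size ≥ k) − (#blocks of size ≥ k + 1), so the partition is: 4 block(s) of size 1, 1 block(s) of size 2.
In nonincreasing order the block sizes are [2, 1, 1, 1, 1].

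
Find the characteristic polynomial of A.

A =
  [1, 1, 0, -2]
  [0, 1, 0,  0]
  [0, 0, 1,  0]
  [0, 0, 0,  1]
x^4 - 4*x^3 + 6*x^2 - 4*x + 1

Expanding det(x·I − A) (e.g. by cofactor expansion or by noting that A is similar to its Jordan form J, which has the same characteristic polynomial as A) gives
  χ_A(x) = x^4 - 4*x^3 + 6*x^2 - 4*x + 1
which factors as (x - 1)^4. The eigenvalues (with algebraic multiplicities) are λ = 1 with multiplicity 4.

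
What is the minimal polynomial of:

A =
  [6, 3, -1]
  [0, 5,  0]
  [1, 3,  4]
x^2 - 10*x + 25

The characteristic polynomial is χ_A(x) = (x - 5)^3, so the eigenvalues are known. The minimal polynomial is
  m_A(x) = Π_λ (x − λ)^{k_λ}
where k_λ is the size of the *largest* Jordan block for λ (equivalently, the smallest k with (A − λI)^k v = 0 for every generalised eigenvector v of λ).

  λ = 5: largest Jordan block has size 2, contributing (x − 5)^2

So m_A(x) = (x - 5)^2 = x^2 - 10*x + 25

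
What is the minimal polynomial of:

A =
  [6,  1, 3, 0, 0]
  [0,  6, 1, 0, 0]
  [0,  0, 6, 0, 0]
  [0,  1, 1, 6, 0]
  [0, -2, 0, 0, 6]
x^3 - 18*x^2 + 108*x - 216

The characteristic polynomial is χ_A(x) = (x - 6)^5, so the eigenvalues are known. The minimal polynomial is
  m_A(x) = Π_λ (x − λ)^{k_λ}
where k_λ is the size of the *largest* Jordan block for λ (equivalently, the smallest k with (A − λI)^k v = 0 for every generalised eigenvector v of λ).

  λ = 6: largest Jordan block has size 3, contributing (x − 6)^3

So m_A(x) = (x - 6)^3 = x^3 - 18*x^2 + 108*x - 216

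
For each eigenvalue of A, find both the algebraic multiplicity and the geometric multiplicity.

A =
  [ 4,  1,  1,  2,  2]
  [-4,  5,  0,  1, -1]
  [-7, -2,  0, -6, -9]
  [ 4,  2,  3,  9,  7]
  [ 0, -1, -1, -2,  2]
λ = 4: alg = 5, geom = 2

Step 1 — factor the characteristic polynomial to read off the algebraic multiplicities:
  χ_A(x) = (x - 4)^5

Step 2 — compute geometric multiplicities via the rank-nullity identity g(λ) = n − rank(A − λI):
  rank(A − (4)·I) = 3, so dim ker(A − (4)·I) = n − 3 = 2

Summary:
  λ = 4: algebraic multiplicity = 5, geometric multiplicity = 2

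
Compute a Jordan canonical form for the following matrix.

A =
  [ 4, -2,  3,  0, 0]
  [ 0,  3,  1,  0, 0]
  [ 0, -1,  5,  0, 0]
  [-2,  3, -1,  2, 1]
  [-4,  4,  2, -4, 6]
J_3(4) ⊕ J_2(4)

The characteristic polynomial is
  det(x·I − A) = x^5 - 20*x^4 + 160*x^3 - 640*x^2 + 1280*x - 1024 = (x - 4)^5

Eigenvalues and multiplicities (the geometric multiplicity of λ is n − rank(A − λI), which equals the number of Jordan blocks for λ):
  λ = 4: algebraic multiplicity = 5, geometric multiplicity = 2

Determining the block sizes for each eigenvalue:
  λ = 4: with am = 5 and gm = 2, the partition is not yet determined (e.g. several partitions of 5 into 2 parts exist). Let N = A − (4)·I. Computing rank(N^1) = 3, rank(N^2) = 1, rank(N^3) = 0; the number of blocks of size ≥ j is rank(N^{j−1}) − rank(N^j), giving [2, 2, 1]. So we have 1 block(s) of size 3, 1 block(s) of size 2 → block sizes [3, 2]

Assembling the blocks gives a Jordan form
J =
  [4, 1, 0, 0, 0]
  [0, 4, 1, 0, 0]
  [0, 0, 4, 0, 0]
  [0, 0, 0, 4, 1]
  [0, 0, 0, 0, 4]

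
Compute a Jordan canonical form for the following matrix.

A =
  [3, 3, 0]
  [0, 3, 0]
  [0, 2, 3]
J_2(3) ⊕ J_1(3)

The characteristic polynomial is
  det(x·I − A) = x^3 - 9*x^2 + 27*x - 27 = (x - 3)^3

Eigenvalues and multiplicities (the geometric multiplicity of λ is n − rank(A − λI), which equals the number of Jordan blocks for λ):
  λ = 3: algebraic multiplicity = 3, geometric multiplicity = 2

Determining the block sizes for each eigenvalue:
  λ = 3: 2 blocks summing to 3 forces exactly one block of size 2 and the rest size 1 → block sizes [2, 1]

Assembling the blocks gives a Jordan form
J =
  [3, 1, 0]
  [0, 3, 0]
  [0, 0, 3]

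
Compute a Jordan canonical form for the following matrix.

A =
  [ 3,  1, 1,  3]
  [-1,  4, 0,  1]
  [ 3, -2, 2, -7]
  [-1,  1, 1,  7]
J_2(4) ⊕ J_2(4)

The characteristic polynomial is
  det(x·I − A) = x^4 - 16*x^3 + 96*x^2 - 256*x + 256 = (x - 4)^4

Eigenvalues and multiplicities (the geometric multiplicity of λ is n − rank(A − λI), which equals the number of Jordan blocks for λ):
  λ = 4: algebraic multiplicity = 4, geometric multiplicity = 2

Determining the block sizes for each eigenvalue:
  λ = 4: with am = 4 and gm = 2, the partition is not yet determined (e.g. several partitions of 4 into 2 parts exist). Let N = A − (4)·I. Computing rank(N^1) = 2, rank(N^2) = 0; the number of blocks of size ≥ j is rank(N^{j−1}) − rank(N^j), giving [2, 2]. So we have 2 block(s) of size 2 → block sizes [2, 2]

Assembling the blocks gives a Jordan form
J =
  [4, 1, 0, 0]
  [0, 4, 0, 0]
  [0, 0, 4, 1]
  [0, 0, 0, 4]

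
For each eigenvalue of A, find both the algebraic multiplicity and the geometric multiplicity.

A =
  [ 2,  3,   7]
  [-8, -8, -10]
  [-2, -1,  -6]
λ = -4: alg = 3, geom = 1

Step 1 — factor the characteristic polynomial to read off the algebraic multiplicities:
  χ_A(x) = (x + 4)^3

Step 2 — compute geometric multiplicities via the rank-nullity identity g(λ) = n − rank(A − λI):
  rank(A − (-4)·I) = 2, so dim ker(A − (-4)·I) = n − 2 = 1

Summary:
  λ = -4: algebraic multiplicity = 3, geometric multiplicity = 1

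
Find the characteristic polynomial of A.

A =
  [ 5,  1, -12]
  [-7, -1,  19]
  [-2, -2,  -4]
x^3

Expanding det(x·I − A) (e.g. by cofactor expansion or by noting that A is similar to its Jordan form J, which has the same characteristic polynomial as A) gives
  χ_A(x) = x^3
which factors as x^3. The eigenvalues (with algebraic multiplicities) are λ = 0 with multiplicity 3.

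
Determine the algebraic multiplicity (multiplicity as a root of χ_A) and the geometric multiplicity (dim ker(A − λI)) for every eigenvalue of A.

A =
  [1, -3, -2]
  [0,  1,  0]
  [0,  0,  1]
λ = 1: alg = 3, geom = 2

Step 1 — factor the characteristic polynomial to read off the algebraic multiplicities:
  χ_A(x) = (x - 1)^3

Step 2 — compute geometric multiplicities via the rank-nullity identity g(λ) = n − rank(A − λI):
  rank(A − (1)·I) = 1, so dim ker(A − (1)·I) = n − 1 = 2

Summary:
  λ = 1: algebraic multiplicity = 3, geometric multiplicity = 2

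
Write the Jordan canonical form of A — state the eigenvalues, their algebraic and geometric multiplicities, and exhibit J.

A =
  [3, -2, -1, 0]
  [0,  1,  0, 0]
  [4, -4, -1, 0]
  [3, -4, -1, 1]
J_3(1) ⊕ J_1(1)

The characteristic polynomial is
  det(x·I − A) = x^4 - 4*x^3 + 6*x^2 - 4*x + 1 = (x - 1)^4

Eigenvalues and multiplicities (the geometric multiplicity of λ is n − rank(A − λI), which equals the number of Jordan blocks for λ):
  λ = 1: algebraic multiplicity = 4, geometric multiplicity = 2

Determining the block sizes for each eigenvalue:
  λ = 1: with am = 4 and gm = 2, the partition is not yet determined (e.g. several partitions of 4 into 2 parts exist). Let N = A − (1)·I. Computing rank(N^1) = 2, rank(N^2) = 1, rank(N^3) = 0; the number of blocks of size ≥ j is rank(N^{j−1}) − rank(N^j), giving [2, 1, 1]. So we have 1 block(s) of size 3, 1 block(s) of size 1 → block sizes [3, 1]

Assembling the blocks gives a Jordan form
J =
  [1, 1, 0, 0]
  [0, 1, 1, 0]
  [0, 0, 1, 0]
  [0, 0, 0, 1]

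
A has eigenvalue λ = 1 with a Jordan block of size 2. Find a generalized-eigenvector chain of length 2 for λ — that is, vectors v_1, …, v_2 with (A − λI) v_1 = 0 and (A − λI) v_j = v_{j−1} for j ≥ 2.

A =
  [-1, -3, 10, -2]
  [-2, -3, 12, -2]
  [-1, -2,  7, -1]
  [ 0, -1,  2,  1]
A Jordan chain for λ = 1 of length 2:
v_1 = (-2, -2, -1, 0)ᵀ
v_2 = (1, 0, 0, 0)ᵀ

Let N = A − (1)·I. We want v_2 with N^2 v_2 = 0 but N^1 v_2 ≠ 0; then v_{j-1} := N · v_j for j = 2, …, 2.

Pick v_2 = (1, 0, 0, 0)ᵀ.
Then v_1 = N · v_2 = (-2, -2, -1, 0)ᵀ.

Sanity check: (A − (1)·I) v_1 = (0, 0, 0, 0)ᵀ = 0. ✓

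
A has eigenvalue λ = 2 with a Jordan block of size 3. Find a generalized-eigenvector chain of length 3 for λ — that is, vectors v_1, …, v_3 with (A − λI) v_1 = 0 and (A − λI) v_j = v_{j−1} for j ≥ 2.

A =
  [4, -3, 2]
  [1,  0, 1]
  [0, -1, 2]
A Jordan chain for λ = 2 of length 3:
v_1 = (1, 0, -1)ᵀ
v_2 = (2, 1, 0)ᵀ
v_3 = (1, 0, 0)ᵀ

Let N = A − (2)·I. We want v_3 with N^3 v_3 = 0 but N^2 v_3 ≠ 0; then v_{j-1} := N · v_j for j = 3, …, 2.

Pick v_3 = (1, 0, 0)ᵀ.
Then v_2 = N · v_3 = (2, 1, 0)ᵀ.
Then v_1 = N · v_2 = (1, 0, -1)ᵀ.

Sanity check: (A − (2)·I) v_1 = (0, 0, 0)ᵀ = 0. ✓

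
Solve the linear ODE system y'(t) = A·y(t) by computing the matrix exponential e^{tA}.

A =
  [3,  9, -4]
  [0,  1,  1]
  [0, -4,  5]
e^{tA} =
  [exp(3*t), -t^2*exp(3*t) + 9*t*exp(3*t), t^2*exp(3*t)/2 - 4*t*exp(3*t)]
  [0, -2*t*exp(3*t) + exp(3*t), t*exp(3*t)]
  [0, -4*t*exp(3*t), 2*t*exp(3*t) + exp(3*t)]

Strategy: write A = P · J · P⁻¹ where J is a Jordan canonical form, so e^{tA} = P · e^{tJ} · P⁻¹, and e^{tJ} can be computed block-by-block.

A has Jordan form
J =
  [3, 1, 0]
  [0, 3, 1]
  [0, 0, 3]
(up to reordering of blocks).

Per-block formulas:
  For a 3×3 Jordan block J_3(3): exp(t · J_3(3)) = e^(3t)·(I + t·N + (t^2/2)·N^2), where N is the 3×3 nilpotent shift.

After assembling e^{tJ} and conjugating by P, we get:

e^{tA} =
  [exp(3*t), -t^2*exp(3*t) + 9*t*exp(3*t), t^2*exp(3*t)/2 - 4*t*exp(3*t)]
  [0, -2*t*exp(3*t) + exp(3*t), t*exp(3*t)]
  [0, -4*t*exp(3*t), 2*t*exp(3*t) + exp(3*t)]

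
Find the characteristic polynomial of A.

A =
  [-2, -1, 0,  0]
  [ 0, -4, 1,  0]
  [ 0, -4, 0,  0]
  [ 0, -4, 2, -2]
x^4 + 8*x^3 + 24*x^2 + 32*x + 16

Expanding det(x·I − A) (e.g. by cofactor expansion or by noting that A is similar to its Jordan form J, which has the same characteristic polynomial as A) gives
  χ_A(x) = x^4 + 8*x^3 + 24*x^2 + 32*x + 16
which factors as (x + 2)^4. The eigenvalues (with algebraic multiplicities) are λ = -2 with multiplicity 4.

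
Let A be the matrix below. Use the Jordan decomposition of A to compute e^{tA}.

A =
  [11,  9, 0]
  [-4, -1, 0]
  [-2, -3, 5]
e^{tA} =
  [6*t*exp(5*t) + exp(5*t), 9*t*exp(5*t), 0]
  [-4*t*exp(5*t), -6*t*exp(5*t) + exp(5*t), 0]
  [-2*t*exp(5*t), -3*t*exp(5*t), exp(5*t)]

Strategy: write A = P · J · P⁻¹ where J is a Jordan canonical form, so e^{tA} = P · e^{tJ} · P⁻¹, and e^{tJ} can be computed block-by-block.

A has Jordan form
J =
  [5, 1, 0]
  [0, 5, 0]
  [0, 0, 5]
(up to reordering of blocks).

Per-block formulas:
  For a 1×1 block at λ = 5: exp(t · [5]) = [e^(5t)].
  For a 2×2 Jordan block J_2(5): exp(t · J_2(5)) = e^(5t)·(I + t·N), where N is the 2×2 nilpotent shift.

After assembling e^{tJ} and conjugating by P, we get:

e^{tA} =
  [6*t*exp(5*t) + exp(5*t), 9*t*exp(5*t), 0]
  [-4*t*exp(5*t), -6*t*exp(5*t) + exp(5*t), 0]
  [-2*t*exp(5*t), -3*t*exp(5*t), exp(5*t)]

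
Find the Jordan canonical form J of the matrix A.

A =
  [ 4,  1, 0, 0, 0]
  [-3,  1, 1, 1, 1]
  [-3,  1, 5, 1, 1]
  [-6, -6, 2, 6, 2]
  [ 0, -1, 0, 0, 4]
J_3(4) ⊕ J_1(4) ⊕ J_1(4)

The characteristic polynomial is
  det(x·I − A) = x^5 - 20*x^4 + 160*x^3 - 640*x^2 + 1280*x - 1024 = (x - 4)^5

Eigenvalues and multiplicities (the geometric multiplicity of λ is n − rank(A − λI), which equals the number of Jordan blocks for λ):
  λ = 4: algebraic multiplicity = 5, geometric multiplicity = 3

Determining the block sizes for each eigenvalue:
  λ = 4: with am = 5 and gm = 3, the partition is not yet determined (e.g. several partitions of 5 into 3 parts exist). Let N = A − (4)·I. Computing rank(N^1) = 2, rank(N^2) = 1, rank(N^3) = 0; the number of blocks of size ≥ j is rank(N^{j−1}) − rank(N^j), giving [3, 1, 1]. So we have 1 block(s) of size 3, 2 block(s) of size 1 → block sizes [3, 1, 1]

Assembling the blocks gives a Jordan form
J =
  [4, 1, 0, 0, 0]
  [0, 4, 1, 0, 0]
  [0, 0, 4, 0, 0]
  [0, 0, 0, 4, 0]
  [0, 0, 0, 0, 4]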